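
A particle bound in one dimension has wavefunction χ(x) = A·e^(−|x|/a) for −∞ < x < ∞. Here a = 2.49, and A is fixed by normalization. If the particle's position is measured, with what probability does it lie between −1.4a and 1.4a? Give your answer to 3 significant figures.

P = ∫_{−1.4a}^{1.4a} |χ(x)|² dx.
With A² fixed by ∫|χ|² = 1, i.e. A² = (a)^(−1), substitute and integrate.
By symmetry take twice the x ≥ 0 contribution in numerator and denominator; the 2's cancel. Substituting u = x/a, A² and the length scale cancel in the ratio: P = ∫_{0}^{1.4} e^(-2·u) du / ∫_{0}^{∞} e^(-2·u) du.
With ∫ e^(-2·u) du = -e^(-2·u)/2 + C, the region integral is 1/2 - e^(-14/5)/2 and the full one is 1/2.
Evaluating gives P = 0.9392.

P ≈ 0.939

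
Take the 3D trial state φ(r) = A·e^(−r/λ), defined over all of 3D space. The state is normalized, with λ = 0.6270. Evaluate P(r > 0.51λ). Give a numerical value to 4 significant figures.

P = ∫ |φ|² 4πr² dr over r > 0.51λ.
The full normalization integral is A²·[π·λ^3] = 1, fixing A².
In terms of u = r/λ (A², 4π and the length scale all cancel between numerator and denominator), P = [∫_{0.51}^{∞} u^2·e^(-2·u) du] / [∫_{0}^{∞} u^2·e^(-2·u) du].
An antiderivative of u^2·e^(-2·u) is -(2·u^2 + 2·u + 1)·e^(-2·u)/4; evaluating from 0.51 to ∞ gives ≈ 0.228996, while the full integral is 1/4.
Taking the ratio yields P = 0.91598.

P ≈ 0.9160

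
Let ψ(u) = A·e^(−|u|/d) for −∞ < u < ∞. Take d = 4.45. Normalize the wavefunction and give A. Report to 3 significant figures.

A ≈ 0.474

We need A² ∫|f|² du = 1, taking the integral from −∞ to ∞.
With ∫₀^∞ u^0 e^(−αu) du = 0!/α^1, ∫|ψ|² du = A²·(d).
Setting this equal to 1 gives A² = 1/(d).
Substituting d = 4.45 gives A² = 0.2247, so A = 0.4740.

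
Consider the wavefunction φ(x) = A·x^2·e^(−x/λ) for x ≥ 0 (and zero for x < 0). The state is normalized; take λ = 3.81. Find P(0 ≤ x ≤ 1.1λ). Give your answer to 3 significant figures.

The probability is P = ∫ |φ|² dx over [0, 1.1λ].
With A² fixed by ∫|φ|² = 1, i.e. A² = (3·λ^5/4)^(−1), substitute and integrate.
Substituting u = x/λ, A² and the length scale cancel in the ratio: P = ∫_{0}^{1.1} u^4·e^(-2·u) du / ∫_{0}^{∞} u^4·e^(-2·u) du.
An antiderivative of u^4·e^(-2·u) is -(u^4/2 + u^3 + 3·u^2/2 + 3·u/2 + 3/4)·e^(-2·u); evaluating from 0 to 1.1 gives ≈ 0.054372, while the full integral is 3/4.
The result is P = 0.07250.

P ≈ 0.0725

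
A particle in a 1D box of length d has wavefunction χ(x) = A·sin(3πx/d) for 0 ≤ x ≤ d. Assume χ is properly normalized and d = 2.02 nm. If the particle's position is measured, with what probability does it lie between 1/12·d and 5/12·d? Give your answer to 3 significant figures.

P ≈ 0.333

|χ|² is the probability density, so P = ∫_{1/12·d}^{5/12·d} |χ|² dx.
Since A² = 1/(d/2), this is the region integral divided by the full normalization integral.
Let u = x/d; then A² and the length scale cancel, so P = ∫_{1/12}^{5/12} sin(3·π·u)^2 du ÷ ∫_{0}^{1} sin(3·π·u)^2 du.
Using ∫ sin(3·π·u)^2 du = u/2 - sin(6·π·u)/(12·π), the numerator is 1/6 and the denominator is 1/2.
Evaluating gives P = 1/3.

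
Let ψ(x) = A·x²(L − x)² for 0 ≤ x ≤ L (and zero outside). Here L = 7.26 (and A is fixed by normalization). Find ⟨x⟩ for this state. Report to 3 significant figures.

⟨x⟩ ≈ 3.63

By definition ⟨x⟩ = ∫ x |ψ(x)|² dx.
Expanding the polynomial and integrating term by term, since the A² factors cancel between numerator and denominator, ⟨x⟩ = L/2.
Putting L = 7.26 gives 3.630.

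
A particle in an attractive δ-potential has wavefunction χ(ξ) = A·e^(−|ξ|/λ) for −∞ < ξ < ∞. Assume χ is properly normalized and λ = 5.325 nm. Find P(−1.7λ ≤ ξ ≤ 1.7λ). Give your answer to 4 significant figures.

P ≈ 0.9666

|χ|² is the probability density, so P = ∫_{−1.7λ}^{1.7λ} |χ|² dξ.
With A² fixed by ∫|χ|² = 1, i.e. A² = (λ)^(−1), substitute and integrate.
Both integrals are even about ξ = 0, so only the ξ ≥ 0 halves are needed (the factors of 2 cancel). Let u = ξ/λ; then A² and the length scale cancel, so P = ∫_{0}^{1.7} e^(-2·u) du ÷ ∫_{0}^{∞} e^(-2·u) du.
Using ∫ e^(-2·u) du = -e^(-2·u)/2, the numerator is 1/2 - e^(-17/5)/2 and the denominator is 1/2.
Evaluating gives P = 0.96663.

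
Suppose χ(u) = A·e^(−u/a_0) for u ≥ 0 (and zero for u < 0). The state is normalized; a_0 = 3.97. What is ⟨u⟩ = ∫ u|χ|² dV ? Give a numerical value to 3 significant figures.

⟨u⟩ ≈ 1.99

The expectation value is the |χ|²-weighted average of u: ∫ u|χ|² du.
Since the A² factors cancel between numerator and denominator, ⟨u⟩ = a_0/2.
Putting a_0 = 3.97 gives 1.985.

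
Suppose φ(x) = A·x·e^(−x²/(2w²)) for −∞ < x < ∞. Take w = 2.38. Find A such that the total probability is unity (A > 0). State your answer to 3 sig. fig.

Require ∫ |φ|² dx = 1 over the whole domain.
∫|φ|² dx = A²·(√(π)·w^3/2).
With w = 2.38: A² = 0.08370 and A = 0.2893.

A ≈ 0.289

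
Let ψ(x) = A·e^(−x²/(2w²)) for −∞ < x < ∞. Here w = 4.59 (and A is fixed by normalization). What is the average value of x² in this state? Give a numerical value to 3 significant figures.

⟨x²⟩ = ∫ x^2 |ψ|² dx over the full domain.
Since the A² factors cancel between numerator and denominator, ⟨x²⟩ = w^2/2.
With w = 4.59, ⟨x^2⟩ = 10.53.

⟨x^2⟩ ≈ 10.5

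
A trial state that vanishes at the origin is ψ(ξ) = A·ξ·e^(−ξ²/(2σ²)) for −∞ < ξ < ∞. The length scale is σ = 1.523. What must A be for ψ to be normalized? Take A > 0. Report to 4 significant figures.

A ≈ 0.5652

We need A² ∫|f|² dξ = 1, taking the integral from −∞ to ∞.
With ∫_{−∞}^{∞} ξ^(2m) e^(−αξ²) dξ = (2m−1)!!·√π / (2^m α^(m+1/2)), carrying out the integral gives A² · √(π)·σ^3/2.
Plugging in σ = 1.523 yields A = 0.56517.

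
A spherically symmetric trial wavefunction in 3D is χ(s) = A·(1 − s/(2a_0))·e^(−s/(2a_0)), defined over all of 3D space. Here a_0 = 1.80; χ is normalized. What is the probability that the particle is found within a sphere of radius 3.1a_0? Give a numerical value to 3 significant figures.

P ≈ 0.0788

P = ∫ |χ|² 4πs² ds over s ≤ 3.1a_0.
The full normalization integral is A²·[8·π·a_0^3] = 1, fixing A².
Substituting u = s/a_0, A², 4π and the length scale all cancel in the ratio: P = ∫_{0}^{3.1} u^2·(1 - u/2)^2·e^(-u) du / ∫_{0}^{∞} u^2·(1 - u/2)^2·e^(-u) du.
Using ∫ u^2·(1 - u/2)^2·e^(-u) du = -(u^4/4 + u^2 + 2·u + 2)·e^(-u), the numerator is ≈ 0.15758 and the denominator is 2.
Taking the ratio yields P = 0.07879.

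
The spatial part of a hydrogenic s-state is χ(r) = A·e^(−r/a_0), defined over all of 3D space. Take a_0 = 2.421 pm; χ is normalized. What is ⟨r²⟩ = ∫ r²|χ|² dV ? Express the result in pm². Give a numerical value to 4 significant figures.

The expectation value is the |χ|²-weighted average of r^2: ∫ r^2|χ|² 4πr² dr.
With ∫₀^∞ r^4 e^(−αr) dr = 4!/α^5, the ratio of the moment integral to the normalization integral gives ⟨r²⟩ = 3·a_0^2.
With a_0 = 2.421, ⟨r^2⟩ = 17.584.

⟨r^2⟩ ≈ 17.58 pm^2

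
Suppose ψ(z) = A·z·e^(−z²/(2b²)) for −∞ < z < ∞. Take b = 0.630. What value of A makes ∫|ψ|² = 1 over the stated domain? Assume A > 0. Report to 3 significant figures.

A ≈ 2.12

The normalization condition is ∫|ψ|² dz = 1 from −∞ to ∞.
Differentiating ∫e^(−αz²) dz = √(π/α) under α to get the higher moments, ∫|ψ|² dz = A²·(√(π)·b^3/2).
Hence A² = 1/[√(π)·b^3/2].
Plugging in b = 0.630 yields A = 2.124.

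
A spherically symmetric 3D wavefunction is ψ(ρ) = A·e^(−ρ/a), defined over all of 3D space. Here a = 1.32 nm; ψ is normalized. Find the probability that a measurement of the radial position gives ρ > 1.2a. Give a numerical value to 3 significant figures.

P ≈ 0.570

P = ∫ |ψ|² 4πρ² dρ over ρ > 1.2a.
A² is fixed by ∫₀^∞ 4πρ²|ψ|² dρ = 1, i.e. A² = (π·a^3)^(−1).
Substituting u = ρ/a, A², 4π and the length scale all cancel in the ratio: P = ∫_{1.2}^{∞} u^2·e^(-2·u) du / ∫_{0}^{∞} u^2·e^(-2·u) du.
An antiderivative of u^2·e^(-2·u) is -(2·u^2 + 2·u + 1)·e^(-2·u)/4; evaluating from 1.2 to ∞ gives 157·e^(-12/5)/100, while the full integral is 1/4.
Taking the ratio yields P = 0.5697.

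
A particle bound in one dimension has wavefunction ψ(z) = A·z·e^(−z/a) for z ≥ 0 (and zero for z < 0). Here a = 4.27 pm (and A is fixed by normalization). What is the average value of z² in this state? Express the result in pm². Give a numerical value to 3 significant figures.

The expectation value is the |ψ|²-weighted average of z^2: ∫ z^2|ψ|² dz.
Recall ∫₀^∞ z^m e^(−z/β) dz = m!·β^(m+1), the ratio of the moment integral to the normalization integral gives ⟨z²⟩ = 3·a^2.
With a = 4.27, ⟨z^2⟩ = 54.70.

⟨z^2⟩ ≈ 54.7 pm^2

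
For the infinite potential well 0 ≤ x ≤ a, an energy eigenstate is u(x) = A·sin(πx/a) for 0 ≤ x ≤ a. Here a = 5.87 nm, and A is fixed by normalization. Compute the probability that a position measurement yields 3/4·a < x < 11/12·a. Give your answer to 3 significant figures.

The probability is P = ∫ |u|² dx over [3/4·a, 11/12·a].
The normalization integral ∫|u|²dx over the whole domain equals a/2·A², and A² cancels in the ratio.
In terms of t = x/a (A² and the length scale cancel between numerator and denominator), P = [∫_{3/4}^{11/12} sin(π·t)^2 dt] / [∫_{0}^{1} sin(π·t)^2 dt].
With ∫ sin(π·t)^2 dt = t/2 - sin(2·π·t)/(4·π) + C, the region integral is 1/12 - 1/(8·π) and the full one is 1/2.
Evaluating gives P = (-3 + 2·π)/(12·π).

P ≈ 0.0871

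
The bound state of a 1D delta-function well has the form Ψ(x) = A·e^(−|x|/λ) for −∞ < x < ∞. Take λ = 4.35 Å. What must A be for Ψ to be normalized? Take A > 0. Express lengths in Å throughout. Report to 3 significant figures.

We need A² ∫|f|² dx = 1, taking the integral from −∞ to ∞.
The integral (without the A² prefactor) comes out to λ.
So A² = (λ)^(−1).
Plugging in λ = 4.35 yields A = 0.4795.

A ≈ 0.479 Å^(-1/2)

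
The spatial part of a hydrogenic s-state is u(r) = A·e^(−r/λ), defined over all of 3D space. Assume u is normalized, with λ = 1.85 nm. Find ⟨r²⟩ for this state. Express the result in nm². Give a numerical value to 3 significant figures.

⟨r²⟩ = ∫ r^2 |u|² 4πr² dr over the full domain.
Evaluating both integrals, ⟨r²⟩ = 3·λ^2.
Putting λ = 1.85 gives 10.27.

⟨r^2⟩ ≈ 10.3 nm^2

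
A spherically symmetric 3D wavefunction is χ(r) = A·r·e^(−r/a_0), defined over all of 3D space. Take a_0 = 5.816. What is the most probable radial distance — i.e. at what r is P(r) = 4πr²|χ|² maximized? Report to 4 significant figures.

The maximum of P(r) = 4πr²|χ|² occurs where its derivative vanishes.
Solving yields r = 2·a_0.
With a_0 = 5.816, the most probable radial distance is 11.632.

r ≈ 11.63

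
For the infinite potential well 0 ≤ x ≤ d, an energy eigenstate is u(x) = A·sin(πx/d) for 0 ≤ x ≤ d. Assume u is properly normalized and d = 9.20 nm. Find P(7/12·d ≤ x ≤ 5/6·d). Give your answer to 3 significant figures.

P ≈ 0.308

P = ∫_{7/12·d}^{5/6·d} |u(x)|² dx.
With A² fixed by ∫|u|² = 1, i.e. A² = (d/2)^(−1), substitute and integrate.
Substituting t = x/d, A² and the length scale cancel in the ratio: P = ∫_{7/12}^{5/6} sin(π·t)^2 dt / ∫_{0}^{1} sin(π·t)^2 dt.
With ∫ sin(π·t)^2 dt = t/2 - sin(2·π·t)/(4·π) + C, the region integral is -1/(8·π) + √(3)/(8·π) + 1/8 and the full one is 1/2.
The result is P = (-1 + √(3) + π)/(4·π).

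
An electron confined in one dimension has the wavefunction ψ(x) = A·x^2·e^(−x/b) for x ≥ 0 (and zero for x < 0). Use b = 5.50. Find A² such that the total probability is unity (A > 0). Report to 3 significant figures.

Require ∫ |ψ|² dx = 1 over the whole domain.
Carrying out the integral gives A² · 3·b^5/4.
With b = 5.50: A² = 0.0002649 and A = 0.01628.

A^2 ≈ 0.000265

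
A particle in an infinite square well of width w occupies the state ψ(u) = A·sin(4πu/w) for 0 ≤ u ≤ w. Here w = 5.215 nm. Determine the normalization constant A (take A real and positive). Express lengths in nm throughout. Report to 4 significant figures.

The normalization condition is ∫|ψ|² du = 1 from 0 to w.
Using sin²θ = (1 − cos 2θ)/2, the integral (without the A² prefactor) comes out to w/2.
Hence A² = 1/[w/2].
With w = 5.215: A² = 0.38351 and A = 0.61928.

A ≈ 0.6193 nm^(-1/2)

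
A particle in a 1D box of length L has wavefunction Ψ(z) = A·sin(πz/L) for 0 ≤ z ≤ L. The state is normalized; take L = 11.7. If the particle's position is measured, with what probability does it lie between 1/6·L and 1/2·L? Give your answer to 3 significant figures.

P ≈ 0.471

|Ψ|² is the probability density, so P = ∫_{1/6·L}^{1/2·L} |Ψ|² dz.
Since A² = 1/(L/2), this is the region integral divided by the full normalization integral.
Let u = z/L; then A² and the length scale cancel, so P = ∫_{1/6}^{1/2} sin(π·u)^2 du ÷ ∫_{0}^{1} sin(π·u)^2 du.
Using ∫ sin(π·u)^2 du = u/2 - sin(2·π·u)/(4·π), the numerator is √(3)/(8·π) + 1/6 and the denominator is 1/2.
Taking the ratio, P = (√(3)/4 + π/3)/π.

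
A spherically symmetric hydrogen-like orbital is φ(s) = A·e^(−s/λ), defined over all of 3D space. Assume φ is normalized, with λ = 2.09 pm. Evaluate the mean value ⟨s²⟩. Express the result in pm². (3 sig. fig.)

⟨s^2⟩ ≈ 13.1 pm^2

⟨s²⟩ = ∫ s^2 |φ|² 4πs² ds over the full domain.
Evaluating both integrals, ⟨s²⟩ = 3·λ^2.
With λ = 2.09, ⟨s^2⟩ = 13.10.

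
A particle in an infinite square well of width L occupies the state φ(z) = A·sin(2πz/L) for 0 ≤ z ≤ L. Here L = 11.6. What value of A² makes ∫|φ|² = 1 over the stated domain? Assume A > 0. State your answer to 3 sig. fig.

The normalization condition is ∫|φ|² dz = 1 from 0 to L.
∫|φ|² dz = A²·(L/2).
So A² = (L/2)^(−1).
With L = 11.6: A² = 0.1724 and A = 0.4152.

A^2 ≈ 0.172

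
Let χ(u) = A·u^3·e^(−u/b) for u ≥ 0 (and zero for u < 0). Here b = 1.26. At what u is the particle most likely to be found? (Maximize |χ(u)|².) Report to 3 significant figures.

u ≈ 3.78

The maximum of |χ(u)|² occurs where its derivative vanishes.
This gives u = 3·b.
With b = 1.26, the most probable position is 3.780.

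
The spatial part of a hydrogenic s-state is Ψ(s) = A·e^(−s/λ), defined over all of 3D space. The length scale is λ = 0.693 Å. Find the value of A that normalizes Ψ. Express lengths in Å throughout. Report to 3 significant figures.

A ≈ 0.978 Å^(-3/2)

Normalization requires ∫|Ψ|² 4πs² ds = 1, integrated from 0 to ∞.
The angular integral contributes 4π, leaving ∫₀^∞ s²|Ψ|² ds.
Using ∫₀^∞ sⁿ e^(−αs) ds = n!/αⁿ⁺¹, ∫|Ψ|² 4πs² ds = A²·(π·λ^3).
Plugging in λ = 0.693 yields A = 0.9780.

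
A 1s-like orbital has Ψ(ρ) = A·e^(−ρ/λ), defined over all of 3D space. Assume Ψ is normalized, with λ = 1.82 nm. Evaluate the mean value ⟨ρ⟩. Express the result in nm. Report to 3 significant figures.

⟨ρ⟩ ≈ 2.73 nm

⟨ρ⟩ = ∫ ρ |Ψ|² 4πρ² dρ over the full domain.
Recall ∫₀^∞ ρ^m e^(−ρ/β) dρ = m!·β^(m+1), since the A² factors cancel between numerator and denominator, ⟨ρ⟩ = 3·λ/2.
Putting λ = 1.82 gives 2.730.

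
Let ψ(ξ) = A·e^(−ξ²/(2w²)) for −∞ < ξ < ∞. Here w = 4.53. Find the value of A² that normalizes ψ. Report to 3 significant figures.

A^2 ≈ 0.125

We need A² ∫|f|² dξ = 1, taking the integral from −∞ to ∞.
Carrying out the integral gives A² · √(π)·w.
So A² = (√(π)·w)^(−1).
Substituting w = 4.53 gives A² = 0.1245, so A = 0.3529.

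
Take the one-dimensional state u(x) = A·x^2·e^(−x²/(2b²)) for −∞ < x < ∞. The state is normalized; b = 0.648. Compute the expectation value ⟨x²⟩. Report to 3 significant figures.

⟨x^2⟩ ≈ 1.05

The expectation value is the |u|²-weighted average of x^2: ∫ x^2|u|² dx.
Using the Gaussian integral ∫_{−∞}^{∞} e^(−αx²) dx = √(π/α), since the A² factors cancel between numerator and denominator, ⟨x²⟩ = 5·b^2/2.
With b = 0.648, ⟨x^2⟩ = 1.050.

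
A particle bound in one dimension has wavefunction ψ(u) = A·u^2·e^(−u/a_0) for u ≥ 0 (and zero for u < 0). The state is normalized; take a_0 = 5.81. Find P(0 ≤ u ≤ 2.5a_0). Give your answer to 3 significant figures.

P ≈ 0.560

|ψ|² is the probability density, so P = ∫_{0}^{2.5a_0} |ψ|² du.
With A² fixed by ∫|ψ|² = 1, i.e. A² = (3·a_0^5/4)^(−1), substitute and integrate.
In terms of t = u/a_0 (A² and the length scale cancel between numerator and denominator), P = [∫_{0}^{2.5} t^4·e^(-2·t) dt] / [∫_{0}^{∞} t^4·e^(-2·t) dt].
An antiderivative of t^4·e^(-2·t) is -(t^4/2 + t^3 + 3·t^2/2 + 3·t/2 + 3/4)·e^(-2·t); evaluating from 0 to 2.5 gives 3/4 - 1569·e^(-5)/32, while the full integral is 3/4.
Taking the ratio, P = 0.5595.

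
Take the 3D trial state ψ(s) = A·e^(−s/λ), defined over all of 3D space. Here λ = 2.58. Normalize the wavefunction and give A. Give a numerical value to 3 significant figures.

A ≈ 0.136

The normalization condition is ∫|ψ|² 4πs² ds = 1 from 0 to ∞.
(Spherical symmetry: dV = 4πs² ds.)
∫|ψ|² 4πs² ds = A²·(π·λ^3).
Setting this equal to 1 gives A² = 1/(π·λ^3).
With λ = 2.58: A² = 0.01853 and A = 0.1361.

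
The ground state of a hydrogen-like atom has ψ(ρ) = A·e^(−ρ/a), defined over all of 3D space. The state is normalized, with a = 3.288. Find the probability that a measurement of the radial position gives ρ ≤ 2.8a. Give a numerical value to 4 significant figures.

P = ∫ |ψ|² 4πρ² dρ over ρ ≤ 2.8a.
Normalization gives A² = 1/(π·a^3).
In terms of u = ρ/a (A², 4π and the length scale all cancel between numerator and denominator), P = [∫_{0}^{2.8} u^2·e^(-2·u) du] / [∫_{0}^{∞} u^2·e^(-2·u) du].
An antiderivative of u^2·e^(-2·u) is -(2·u^2 + 2·u + 1)·e^(-2·u)/4; evaluating from 0 to 2.8 gives 1/4 - 557·e^(-28/5)/100, while the full integral is 1/4.
This evaluates to P = 0.91761.

P ≈ 0.9176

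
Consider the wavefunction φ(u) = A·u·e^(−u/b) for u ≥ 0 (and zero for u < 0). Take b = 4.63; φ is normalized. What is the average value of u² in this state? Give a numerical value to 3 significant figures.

The expectation value is the |φ|²-weighted average of u^2: ∫ u^2|φ|² du.
Using ∫₀^∞ uⁿ e^(−αu) du = n!/αⁿ⁺¹, the ratio of the moment integral to the normalization integral gives ⟨u²⟩ = 3·b^2.
With b = 4.63, ⟨u^2⟩ = 64.31.

⟨u^2⟩ ≈ 64.3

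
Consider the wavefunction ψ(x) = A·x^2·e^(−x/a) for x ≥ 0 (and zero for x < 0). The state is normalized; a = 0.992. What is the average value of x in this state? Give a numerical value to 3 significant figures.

⟨x⟩ ≈ 2.48

⟨x⟩ = ∫ x |ψ|² dx over the full domain.
The ratio of the moment integral to the normalization integral gives ⟨x⟩ = 5·a/2.
With a = 0.992, ⟨x⟩ = 2.480.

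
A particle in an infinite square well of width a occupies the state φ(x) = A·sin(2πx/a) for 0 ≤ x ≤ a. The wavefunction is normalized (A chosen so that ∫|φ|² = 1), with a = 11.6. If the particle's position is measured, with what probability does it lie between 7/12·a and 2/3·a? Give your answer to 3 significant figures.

The probability is P = ∫ |φ|² dx over [7/12·a, 2/3·a].
With A² fixed by ∫|φ|² = 1, i.e. A² = (a/2)^(−1), substitute and integrate.
Let u = x/a; then A² and the length scale cancel, so P = ∫_{7/12}^{2/3} sin(2·π·u)^2 du ÷ ∫_{0}^{1} sin(2·π·u)^2 du.
With ∫ sin(2·π·u)^2 du = u/2 - sin(4·π·u)/(8·π) + C, the region integral is 1/24 and the full one is 1/2.
Taking the ratio, P = 1/12.

P ≈ 0.0833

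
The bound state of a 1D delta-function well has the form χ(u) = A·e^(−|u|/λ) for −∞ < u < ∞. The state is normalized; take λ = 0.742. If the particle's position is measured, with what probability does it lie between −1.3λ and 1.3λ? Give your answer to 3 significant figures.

|χ|² is the probability density, so P = ∫_{−1.3λ}^{1.3λ} |χ|² du.
With A² fixed by ∫|χ|² = 1, i.e. A² = (λ)^(−1), substitute and integrate.
Both integrals are even about u = 0, so only the u ≥ 0 halves are needed (the factors of 2 cancel). In terms of t = u/λ (A² and the length scale cancel between numerator and denominator), P = [∫_{0}^{1.3} e^(-2·t) dt] / [∫_{0}^{∞} e^(-2·t) dt].
With ∫ e^(-2·t) dt = -e^(-2·t)/2 + C, the region integral is 1/2 - e^(-13/5)/2 and the full one is 1/2.
The result is P = 0.9257.

P ≈ 0.926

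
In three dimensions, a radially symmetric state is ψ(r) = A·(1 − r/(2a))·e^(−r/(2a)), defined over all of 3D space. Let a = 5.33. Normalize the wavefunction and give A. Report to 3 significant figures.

A ≈ 0.0162

Normalization requires ∫|ψ|² 4πr² dr = 1, integrated from 0 to ∞.
(Spherical symmetry: dV = 4πr² dr.)
With ∫₀^∞ r^4 e^(−αr) dr = 4!/α^5, ∫|ψ|² 4πr² dr = A²·(8·π·a^3).
So A² = (8·π·a^3)^(−1).
With a = 5.33: A² = 0.0002628 and A = 0.01621.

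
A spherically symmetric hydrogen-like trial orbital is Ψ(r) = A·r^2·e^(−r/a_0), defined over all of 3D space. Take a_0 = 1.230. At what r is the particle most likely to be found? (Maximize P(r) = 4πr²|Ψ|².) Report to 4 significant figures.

Set d/dr [P(r) = 4πr²|Ψ|²] = 0 and solve for r > 0.
This gives r = 3·a_0.
With a_0 = 1.230, the most probable radial distance is 3.6900.

r ≈ 3.690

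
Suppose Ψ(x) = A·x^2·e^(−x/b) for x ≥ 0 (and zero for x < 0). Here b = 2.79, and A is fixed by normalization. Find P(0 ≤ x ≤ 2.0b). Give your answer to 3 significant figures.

P ≈ 0.371

The probability is P = ∫ |Ψ|² dx over [0, 2.0b].
With A² fixed by ∫|Ψ|² = 1, i.e. A² = (3·b^5/4)^(−1), substitute and integrate.
In terms of u = x/b (A² and the length scale cancel between numerator and denominator), P = [∫_{0}^{2.0} u^4·e^(-2·u) du] / [∫_{0}^{∞} u^4·e^(-2·u) du].
Using ∫ u^4·e^(-2·u) du = -(u^4/2 + u^3 + 3·u^2/2 + 3·u/2 + 3/4)·e^(-2·u), the numerator is 3/4 - 103·e^(-4)/4 and the denominator is 3/4.
The result is P = 0.3712.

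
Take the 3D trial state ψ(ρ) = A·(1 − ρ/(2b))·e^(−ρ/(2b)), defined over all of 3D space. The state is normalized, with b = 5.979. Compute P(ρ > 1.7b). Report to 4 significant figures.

P ≈ 0.9479

P = ∫ |ψ|² 4πρ² dρ over ρ > 1.7b.
A² is fixed by ∫₀^∞ 4πρ²|ψ|² dρ = 1, i.e. A² = (8·π·b^3)^(−1).
In terms of u = ρ/b (A², 4π and the length scale all cancel between numerator and denominator), P = [∫_{1.7}^{∞} u^2·(1 - u/2)^2·e^(-u) du] / [∫_{0}^{∞} u^2·(1 - u/2)^2·e^(-u) du].
Using ∫ u^2·(1 - u/2)^2·e^(-u) du = -(u^4/4 + u^2 + 2·u + 2)·e^(-u), the numerator is ≈ 1.89589 and the denominator is 2.
Taking the ratio yields P = 0.94795.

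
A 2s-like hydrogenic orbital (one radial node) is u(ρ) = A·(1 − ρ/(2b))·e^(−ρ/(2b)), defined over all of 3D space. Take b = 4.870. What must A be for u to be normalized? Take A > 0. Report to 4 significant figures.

A ≈ 0.01856

We need A² ∫|f|² 4πρ² dρ = 1, taking the integral from 0 to ∞.
In 3D with spherical symmetry the volume element is 4πρ² dρ.
∫|u|² 4πρ² dρ = A²·(8·π·b^3).
With b = 4.870: A² = 0.00034449 and A = 0.018560.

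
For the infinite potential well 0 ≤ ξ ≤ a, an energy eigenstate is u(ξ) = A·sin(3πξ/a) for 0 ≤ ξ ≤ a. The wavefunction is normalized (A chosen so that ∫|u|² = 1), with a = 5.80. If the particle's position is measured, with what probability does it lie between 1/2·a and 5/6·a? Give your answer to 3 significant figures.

P ≈ 0.333

P = ∫_{1/2·a}^{5/6·a} |u(ξ)|² dξ.
The normalization integral ∫|u|²dξ over the whole domain equals a/2·A², and A² cancels in the ratio.
In terms of t = ξ/a (A² and the length scale cancel between numerator and denominator), P = [∫_{1/2}^{5/6} sin(3·π·t)^2 dt] / [∫_{0}^{1} sin(3·π·t)^2 dt].
With ∫ sin(3·π·t)^2 dt = t/2 - sin(6·π·t)/(12·π) + C, the region integral is 1/6 and the full one is 1/2.
This works out to P = 1/3.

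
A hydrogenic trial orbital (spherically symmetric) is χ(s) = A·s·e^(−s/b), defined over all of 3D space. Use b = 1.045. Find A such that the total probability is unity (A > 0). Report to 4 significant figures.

A ≈ 0.2918

Require ∫ |χ|² 4πs² ds = 1 over the whole domain.
The angular integral contributes 4π, leaving ∫₀^∞ s²|χ|² ds.
Recall ∫₀^∞ s^m e^(−s/β) ds = m!·β^(m+1), ∫|χ|² 4πs² ds = A²·(3·π·b^5).
Plugging in b = 1.045 yields A = 0.29179.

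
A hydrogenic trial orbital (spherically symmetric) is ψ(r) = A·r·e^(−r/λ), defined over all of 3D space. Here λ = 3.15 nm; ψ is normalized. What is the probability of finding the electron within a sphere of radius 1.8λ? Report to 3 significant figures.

P ≈ 0.294

With dV = 4πr²dr, the probability is ∫|ψ|² dV over r ≤ 1.8λ.
The full normalization integral is A²·[3·π·λ^5] = 1, fixing A².
In terms of u = r/λ (A², 4π and the length scale all cancel between numerator and denominator), P = [∫_{0}^{1.8} u^4·e^(-2·u) du] / [∫_{0}^{∞} u^4·e^(-2·u) du].
With ∫ u^4·e^(-2·u) du = -(u^4/2 + u^3 + 3·u^2/2 + 3·u/2 + 3/4)·e^(-2·u) + C, the region integral is ≈ 0.22017 and the full one is 3/4.
Taking the ratio yields P = 0.2936.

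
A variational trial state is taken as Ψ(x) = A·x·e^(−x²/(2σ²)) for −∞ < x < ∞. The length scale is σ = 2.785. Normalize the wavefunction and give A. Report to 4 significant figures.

A ≈ 0.2286

We need A² ∫|f|² dx = 1, taking the integral from −∞ to ∞.
Differentiating ∫e^(−αx²) dx = √(π/α) under α to get the higher moments, with Ψ = A·x·e^(−x²/(2σ²)), the integral evaluates to A²·[√(π)·σ^3/2].
Hence A² = 1/[√(π)·σ^3/2].
With σ = 2.785: A² = 0.052237 and A = 0.22855.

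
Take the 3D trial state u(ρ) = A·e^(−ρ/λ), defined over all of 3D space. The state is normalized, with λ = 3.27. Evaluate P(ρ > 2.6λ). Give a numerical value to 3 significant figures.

Integrate the radial probability density 4πρ²|u|² over ρ > 2.6λ.
The full normalization integral is A²·[π·λ^3] = 1, fixing A².
Substituting t = ρ/λ, A², 4π and the length scale all cancel in the ratio: P = ∫_{2.6}^{∞} t^2·e^(-2·t) dt / ∫_{0}^{∞} t^2·e^(-2·t) dt.
Using ∫ t^2·e^(-2·t) dt = -(2·t^2 + 2·t + 1)·e^(-2·t)/4, the numerator is 493·e^(-26/5)/100 and the denominator is 1/4.
The region integral divided by the full integral gives P = 0.1088.

P ≈ 0.109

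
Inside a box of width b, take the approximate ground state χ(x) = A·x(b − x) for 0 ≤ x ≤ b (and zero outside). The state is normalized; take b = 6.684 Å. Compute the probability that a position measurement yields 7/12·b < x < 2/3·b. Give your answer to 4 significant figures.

|χ|² is the probability density, so P = ∫_{7/12·b}^{2/3·b} |χ|² dx.
The normalization integral ∫|χ|²dx over the whole domain equals b^5/30·A², and A² cancels in the ratio.
In terms of u = x/b (A² and the length scale cancel between numerator and denominator), P = [∫_{7/12}^{2/3} u^2·(1 - u)^2 du] / [∫_{0}^{1} u^2·(1 - u)^2 du].
An antiderivative of u^2·(1 - u)^2 is u^3·(6·u^2 - 15·u + 10)/30; evaluating from 7/12 to 2/3 gives ≈ 0.00455810, while the full integral is 1/30.
Taking the ratio, P = 0.13674.

P ≈ 0.1367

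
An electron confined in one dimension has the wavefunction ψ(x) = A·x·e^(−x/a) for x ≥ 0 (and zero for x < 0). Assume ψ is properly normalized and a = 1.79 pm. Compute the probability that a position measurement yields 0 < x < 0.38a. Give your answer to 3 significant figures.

P ≈ 0.0418

P = ∫_{0}^{0.38a} |ψ(x)|² dx.
With A² fixed by ∫|ψ|² = 1, i.e. A² = (a^3/4)^(−1), substitute and integrate.
Substituting u = x/a, A² and the length scale cancel in the ratio: P = ∫_{0}^{0.38} u^2·e^(-2·u) du / ∫_{0}^{∞} u^2·e^(-2·u) du.
Using ∫ u^2·e^(-2·u) du = -(2·u^2 + 2·u + 1)·e^(-2·u)/4, the numerator is 1/4 - 2561·e^(-19/25)/5000 and the denominator is 1/4.
The result is P = 0.04185.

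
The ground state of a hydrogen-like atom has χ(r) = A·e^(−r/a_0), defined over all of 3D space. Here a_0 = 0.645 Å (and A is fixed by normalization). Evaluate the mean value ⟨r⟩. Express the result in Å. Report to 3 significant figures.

⟨r⟩ ≈ 0.968 Å

The expectation value is the |χ|²-weighted average of r: ∫ r|χ|² 4πr² dr.
With ∫₀^∞ r^3 e^(−αr) dr = 3!/α^4, the ratio of the moment integral to the normalization integral gives ⟨r⟩ = 3·a_0/2.
With a_0 = 0.645, ⟨r⟩ = 0.9675.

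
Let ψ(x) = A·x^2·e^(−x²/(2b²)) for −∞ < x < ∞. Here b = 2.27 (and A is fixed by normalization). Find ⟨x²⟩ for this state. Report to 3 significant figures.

⟨x^2⟩ ≈ 12.9

By definition ⟨x²⟩ = ∫ x^2 |ψ(x)|² dx.
Evaluating both integrals, ⟨x²⟩ = 5·b^2/2.
Putting b = 2.27 gives 12.88.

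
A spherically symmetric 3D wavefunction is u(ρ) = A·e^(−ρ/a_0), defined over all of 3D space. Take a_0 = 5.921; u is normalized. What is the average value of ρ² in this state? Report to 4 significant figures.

⟨ρ^2⟩ ≈ 105.2

By definition ⟨ρ²⟩ = ∫ ρ^2 |u(ρ)|² 4πρ² dρ.
Recall ∫₀^∞ ρ^m e^(−ρ/β) dρ = m!·β^(m+1), evaluating both integrals, ⟨ρ²⟩ = 3·a_0^2.
With a_0 = 5.921, ⟨ρ^2⟩ = 105.17.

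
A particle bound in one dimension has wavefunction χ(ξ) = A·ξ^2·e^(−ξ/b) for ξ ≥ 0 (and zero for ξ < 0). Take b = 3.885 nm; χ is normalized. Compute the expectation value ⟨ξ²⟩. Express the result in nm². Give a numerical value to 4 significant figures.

⟨ξ^2⟩ ≈ 113.2 nm^2

The expectation value is the |χ|²-weighted average of ξ^2: ∫ ξ^2|χ|² dξ.
The ratio of the moment integral to the normalization integral gives ⟨ξ²⟩ = 15·b^2/2.
Putting b = 3.885 gives 113.20.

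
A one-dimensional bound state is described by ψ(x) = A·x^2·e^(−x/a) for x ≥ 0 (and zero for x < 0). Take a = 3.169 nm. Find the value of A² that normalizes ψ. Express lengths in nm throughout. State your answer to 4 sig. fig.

A^2 ≈ 0.004172 nm^(-5)

Normalization requires ∫|ψ|² dx = 1, integrated from 0 to ∞.
With ∫₀^∞ x^4 e^(−αx) dx = 4!/α^5, the integral (without the A² prefactor) comes out to 3·a^5/4.
So A² = (3·a^5/4)^(−1).
With a = 3.169: A² = 0.0041718 and A = 0.064590.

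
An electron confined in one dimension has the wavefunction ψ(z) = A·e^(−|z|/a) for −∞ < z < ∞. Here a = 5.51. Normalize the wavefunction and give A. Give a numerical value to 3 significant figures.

A ≈ 0.426

We need A² ∫|f|² dz = 1, taking the integral from −∞ to ∞.
With ∫₀^∞ z^0 e^(−αz) dz = 0!/α^1, with ψ = A·e^(−|z|/a), the integral evaluates to A²·[a].
So A² = (a)^(−1).
With a = 5.51: A² = 0.1815 and A = 0.4260.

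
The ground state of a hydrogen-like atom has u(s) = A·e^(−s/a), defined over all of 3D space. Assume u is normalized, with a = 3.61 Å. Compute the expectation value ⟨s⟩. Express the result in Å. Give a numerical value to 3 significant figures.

⟨s⟩ = ∫ s |u|² 4πs² ds over the full domain.
Evaluating both integrals, ⟨s⟩ = 3·a/2.
Putting a = 3.61 gives 5.415.

⟨s⟩ ≈ 5.42 Å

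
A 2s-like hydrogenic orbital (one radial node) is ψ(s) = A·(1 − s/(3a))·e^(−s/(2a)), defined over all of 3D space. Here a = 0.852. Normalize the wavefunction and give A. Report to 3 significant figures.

The normalization condition is ∫|ψ|² 4πs² ds = 1 from 0 to ∞.
The angular integral contributes 4π, leaving ∫₀^∞ s²|ψ|² ds.
With ψ = A·(1 − s/(3a))·e^(−s/(2a)), the integral evaluates to A²·[8·π·a^3/3].
So A² = (8·π·a^3/3)^(−1).
Substituting a = 0.852 gives A² = 0.1930, so A = 0.4393.

A ≈ 0.439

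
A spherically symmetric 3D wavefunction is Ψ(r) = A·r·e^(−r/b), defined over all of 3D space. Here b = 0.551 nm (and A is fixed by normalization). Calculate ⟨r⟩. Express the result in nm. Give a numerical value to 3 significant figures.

The expectation value is the |Ψ|²-weighted average of r: ∫ r|Ψ|² 4πr² dr.
Recall ∫₀^∞ r^m e^(−r/β) dr = m!·β^(m+1), evaluating both integrals, ⟨r⟩ = 5·b/2.
With b = 0.551, ⟨r⟩ = 1.378.

⟨r⟩ ≈ 1.38 nm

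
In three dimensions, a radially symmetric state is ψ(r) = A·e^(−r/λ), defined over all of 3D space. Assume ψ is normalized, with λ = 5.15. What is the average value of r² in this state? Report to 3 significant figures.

⟨r²⟩ = ∫ r^2 |ψ|² 4πr² dr over the full domain.
The ratio of the moment integral to the normalization integral gives ⟨r²⟩ = 3·λ^2.
With λ = 5.15, ⟨r^2⟩ = 79.57.

⟨r^2⟩ ≈ 79.6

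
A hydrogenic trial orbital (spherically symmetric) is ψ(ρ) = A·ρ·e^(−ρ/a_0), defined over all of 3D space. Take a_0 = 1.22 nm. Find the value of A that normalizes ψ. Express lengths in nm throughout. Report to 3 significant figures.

A ≈ 0.198 nm^(-5/2)

The normalization condition is ∫|ψ|² 4πρ² dρ = 1 from 0 to ∞.
The angular integral contributes 4π, leaving ∫₀^∞ ρ²|ψ|² dρ.
Carrying out the integral gives A² · 3·π·a_0^5.
With a_0 = 1.22: A² = 0.03926 and A = 0.1981.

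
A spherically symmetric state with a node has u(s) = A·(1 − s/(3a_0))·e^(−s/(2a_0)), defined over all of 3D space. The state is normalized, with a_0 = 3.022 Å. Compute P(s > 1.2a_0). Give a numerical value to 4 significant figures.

Integrate the radial probability density 4πs²|u|² over s > 1.2a_0.
A² is fixed by ∫₀^∞ 4πs²|u|² ds = 1, i.e. A² = (8·π·a_0^3/3)^(−1).
Let t = s/a_0; then A², 4π and the length scale all cancel, so P = ∫_{1.2}^{∞} t^2·(1 - t/3)^2·e^(-t) dt ÷ ∫_{0}^{∞} t^2·(1 - t/3)^2·e^(-t) dt.
An antiderivative of t^2·(1 - t/3)^2·e^(-t) is (-t^4 + 2·t^3 - 3·t^2 - 6·t - 6)·e^(-t)/9; evaluating from 1.2 to ∞ gives 3362·e^(-6/5)/1875, while the full integral is 2/3.
The region integral divided by the full integral gives P = 0.81009.

P ≈ 0.8101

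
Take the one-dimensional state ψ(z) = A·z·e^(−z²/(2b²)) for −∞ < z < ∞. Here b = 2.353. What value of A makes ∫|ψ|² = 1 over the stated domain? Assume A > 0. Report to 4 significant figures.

A ≈ 0.2943

We need A² ∫|f|² dz = 1, taking the integral from −∞ to ∞.
∫|ψ|² dz = A²·(√(π)·b^3/2).
Setting this equal to 1 gives A² = 1/(√(π)·b^3/2).
With b = 2.353: A² = 0.086614 and A = 0.29430.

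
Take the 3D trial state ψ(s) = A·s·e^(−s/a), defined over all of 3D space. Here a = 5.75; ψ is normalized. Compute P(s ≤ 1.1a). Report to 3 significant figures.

P ≈ 0.0725

With dV = 4πs²ds, the probability is ∫|ψ|² dV over s ≤ 1.1a.
The full normalization integral is A²·[3·π·a^5] = 1, fixing A².
In terms of u = s/a (A², 4π and the length scale all cancel between numerator and denominator), P = [∫_{0}^{1.1} u^4·e^(-2·u) du] / [∫_{0}^{∞} u^4·e^(-2·u) du].
Using ∫ u^4·e^(-2·u) du = -(u^4/2 + u^3 + 3·u^2/2 + 3·u/2 + 3/4)·e^(-2·u), the numerator is ≈ 0.054372 and the denominator is 3/4.
This evaluates to P = 0.07250.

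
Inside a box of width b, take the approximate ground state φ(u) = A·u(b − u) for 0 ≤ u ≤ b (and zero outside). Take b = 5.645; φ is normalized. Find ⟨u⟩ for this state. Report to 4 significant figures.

⟨u⟩ ≈ 2.823

By definition ⟨u⟩ = ∫ u |φ(u)|² du.
Expanding the polynomial and integrating term by term, the ratio of the moment integral to the normalization integral gives ⟨u⟩ = b/2.
With b = 5.645, ⟨u⟩ = 2.8225.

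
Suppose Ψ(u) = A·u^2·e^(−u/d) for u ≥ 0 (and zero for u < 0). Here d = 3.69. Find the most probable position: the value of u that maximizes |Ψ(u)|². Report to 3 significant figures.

The maximum of |Ψ(u)|² occurs where its derivative vanishes.
This gives u = 2·d.
With d = 3.69, the most probable position is 7.380.

u ≈ 7.38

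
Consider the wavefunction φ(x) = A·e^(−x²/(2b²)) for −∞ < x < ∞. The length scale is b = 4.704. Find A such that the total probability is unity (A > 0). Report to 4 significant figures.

We need A² ∫|f|² dx = 1, taking the integral from −∞ to ∞.
Carrying out the integral gives A² · √(π)·b.
With b = 4.704: A² = 0.11994 and A = 0.34632.

A ≈ 0.3463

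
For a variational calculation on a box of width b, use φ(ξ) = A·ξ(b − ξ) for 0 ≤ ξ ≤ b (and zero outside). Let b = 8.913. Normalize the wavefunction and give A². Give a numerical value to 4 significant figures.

A^2 ≈ 0.0005333

Normalization requires ∫|φ|² dξ = 1, integrated from 0 to b.
The integral (without the A² prefactor) comes out to b^5/30.
Hence A² = 1/[b^5/30].
Substituting b = 8.913 gives A² = 0.00053334, so A = 0.023094.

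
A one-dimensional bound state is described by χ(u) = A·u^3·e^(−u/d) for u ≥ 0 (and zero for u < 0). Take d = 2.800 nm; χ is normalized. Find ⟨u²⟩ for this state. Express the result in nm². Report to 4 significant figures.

The expectation value is the |χ|²-weighted average of u^2: ∫ u^2|χ|² du.
Evaluating both integrals, ⟨u²⟩ = 14·d^2.
With d = 2.800, ⟨u^2⟩ = 109.76.

⟨u^2⟩ ≈ 109.8 nm^2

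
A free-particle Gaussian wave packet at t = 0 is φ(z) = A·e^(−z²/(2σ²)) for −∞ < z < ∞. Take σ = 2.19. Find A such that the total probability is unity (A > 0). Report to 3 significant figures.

The normalization condition is ∫|φ|² dz = 1 from −∞ to ∞.
Differentiating ∫e^(−αz²) dz = √(π/α) under α to get the higher moments, ∫|φ|² dz = A²·(√(π)·σ).
Plugging in σ = 2.19 yields A = 0.5076.

A ≈ 0.508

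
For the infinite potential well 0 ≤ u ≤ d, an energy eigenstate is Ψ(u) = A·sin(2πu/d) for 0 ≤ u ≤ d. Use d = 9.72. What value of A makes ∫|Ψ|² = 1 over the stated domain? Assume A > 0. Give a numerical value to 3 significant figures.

A ≈ 0.454

We need A² ∫|f|² du = 1, taking the integral from 0 to d.
Using sin²θ = (1 − cos 2θ)/2, carrying out the integral gives A² · d/2.
Setting this equal to 1 gives A² = 1/(d/2).
Substituting d = 9.72 gives A² = 0.2058, so A = 0.4536.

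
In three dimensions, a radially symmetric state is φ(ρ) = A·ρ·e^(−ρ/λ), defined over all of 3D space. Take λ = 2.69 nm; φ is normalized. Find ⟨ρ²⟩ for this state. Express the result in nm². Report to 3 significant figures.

The expectation value is the |φ|²-weighted average of ρ^2: ∫ ρ^2|φ|² 4πρ² dρ.
With ∫₀^∞ ρ^6 e^(−αρ) dρ = 6!/α^7, since the A² factors cancel between numerator and denominator, ⟨ρ²⟩ = 15·λ^2/2.
Putting λ = 2.69 gives 54.27.

⟨ρ^2⟩ ≈ 54.3 nm^2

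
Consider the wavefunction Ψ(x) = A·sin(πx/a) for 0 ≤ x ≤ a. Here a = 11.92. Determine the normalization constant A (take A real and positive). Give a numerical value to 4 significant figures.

A ≈ 0.4096

The normalization condition is ∫|Ψ|² dx = 1 from 0 to a.
With Ψ = A·sin(πx/a), the integral evaluates to A²·[a/2].
Setting this equal to 1 gives A² = 1/(a/2).
With a = 11.92: A² = 0.16779 and A = 0.40962.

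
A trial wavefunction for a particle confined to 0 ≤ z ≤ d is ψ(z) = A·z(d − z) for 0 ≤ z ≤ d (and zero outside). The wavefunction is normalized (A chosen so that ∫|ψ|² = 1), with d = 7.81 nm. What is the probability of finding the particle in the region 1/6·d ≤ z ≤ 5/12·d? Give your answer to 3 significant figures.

P ≈ 0.311

The probability is P = ∫ |ψ|² dz over [1/6·d, 5/12·d].
Since A² = 1/(d^5/30), this is the region integral divided by the full normalization integral.
Let u = z/d; then A² and the length scale cancel, so P = ∫_{1/6}^{5/12} u^2·(1 - u)^2 du ÷ ∫_{0}^{1} u^2·(1 - u)^2 du.
Using ∫ u^2·(1 - u)^2 du = u^3·(6·u^2 - 15·u + 10)/30, the numerator is ≈ 0.010371 and the denominator is 1/30.
This works out to P = 0.3111.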